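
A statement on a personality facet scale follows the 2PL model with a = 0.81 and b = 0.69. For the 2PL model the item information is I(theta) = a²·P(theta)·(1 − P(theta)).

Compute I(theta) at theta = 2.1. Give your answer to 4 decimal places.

P = 1/(1+e^{-1.1421}) = 0.7581
P(1−P) = 0.7581 × 0.2419 = 0.1834
I = a² × P(1−P) = 0.81² × 0.1834 = 0.12033

0.1203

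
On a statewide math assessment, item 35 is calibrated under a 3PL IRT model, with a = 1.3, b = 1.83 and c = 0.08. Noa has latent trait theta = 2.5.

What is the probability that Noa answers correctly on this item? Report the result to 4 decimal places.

0.7286

P(theta) = c + (1 − c) · 1 / (1 + exp(−a(theta − b)))
Exponent: 1.3 × (2.5 − 1.83) = 0.8710
1/(1 + e^{-0.8710}) = 0.7050
P = 0.08 + 0.92 × 0.7050 = 0.7286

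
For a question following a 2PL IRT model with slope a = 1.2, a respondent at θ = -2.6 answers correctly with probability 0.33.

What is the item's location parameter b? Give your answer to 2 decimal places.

P(θ) = 1 / (1 + exp(−a(θ − b)))
logit(0.33) = ln(0.33/0.67) = -0.7082
b = θ − logit/(a) = -2.6 − (-0.7082)/1.2000 = -2.0098

-2.01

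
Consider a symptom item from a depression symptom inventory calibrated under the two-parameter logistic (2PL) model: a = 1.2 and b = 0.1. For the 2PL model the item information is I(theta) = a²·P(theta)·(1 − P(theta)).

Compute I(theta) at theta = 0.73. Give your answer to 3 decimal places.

P = 1/(1+e^{-0.7560}) = 0.6805
P(1−P) = 0.6805 × 0.3195 = 0.2174
I = a² × P(1−P) = 1.2² × 0.2174 = 0.31309

0.313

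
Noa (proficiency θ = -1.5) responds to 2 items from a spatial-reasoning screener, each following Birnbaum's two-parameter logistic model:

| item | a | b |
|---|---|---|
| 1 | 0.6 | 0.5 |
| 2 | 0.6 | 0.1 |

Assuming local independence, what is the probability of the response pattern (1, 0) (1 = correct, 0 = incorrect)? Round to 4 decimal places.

P(θ) = 1 / (1 + exp(−a(θ − b)))
P_1 = 1/(1+e^{1.2000}) = 0.2315
P_2 = 1/(1+e^{0.9600}) = 0.2769
L = P_1 × (1−P_2) = 0.2315 × 0.7231 = 0.16738

0.1674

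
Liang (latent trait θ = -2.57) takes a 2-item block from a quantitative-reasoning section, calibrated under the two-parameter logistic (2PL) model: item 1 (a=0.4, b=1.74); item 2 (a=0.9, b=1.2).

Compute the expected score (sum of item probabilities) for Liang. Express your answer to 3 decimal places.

0.184

P(θ) = 1 / (1 + exp(−a(θ − b)))
P_1 = 1/(1+e^{1.7240}) = 0.1514
P_2 = 1/(1+e^{3.3930}) = 0.0325
E[score] = 0.1514 + 0.0325 = 0.1839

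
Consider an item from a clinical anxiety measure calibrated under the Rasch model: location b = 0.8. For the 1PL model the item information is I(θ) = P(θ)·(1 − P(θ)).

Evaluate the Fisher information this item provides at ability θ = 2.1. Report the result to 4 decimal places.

0.1683

P = 1/(1+e^{-1.3000}) = 0.7858
P(1−P) = 0.7858 × 0.2142 = 0.1683
I = P(1−P) = 0.16830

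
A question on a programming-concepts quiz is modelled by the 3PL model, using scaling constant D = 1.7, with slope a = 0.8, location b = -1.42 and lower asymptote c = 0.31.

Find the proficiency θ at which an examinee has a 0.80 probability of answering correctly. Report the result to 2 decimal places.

-0.76

P(θ) = c + (1 − c) · 1 / (1 + exp(−D·a(θ − b)))
Remove guessing floor: (0.80 − 0.31)/(1 − 0.31) = 0.7101
logit = ln(0.7101/0.2899) = 0.8961
θ = b + logit/(1.7·a) = -1.42 + 0.8961/1.3600 = -0.7611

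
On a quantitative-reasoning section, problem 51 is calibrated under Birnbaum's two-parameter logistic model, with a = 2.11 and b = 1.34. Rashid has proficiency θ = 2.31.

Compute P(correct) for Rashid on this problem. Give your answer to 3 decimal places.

0.886

P(θ) = 1 / (1 + exp(−a(θ − b)))
Exponent: 2.11 × (2.31 − 1.34) = 2.0467
1/(1 + e^{-2.0467}) = 0.8856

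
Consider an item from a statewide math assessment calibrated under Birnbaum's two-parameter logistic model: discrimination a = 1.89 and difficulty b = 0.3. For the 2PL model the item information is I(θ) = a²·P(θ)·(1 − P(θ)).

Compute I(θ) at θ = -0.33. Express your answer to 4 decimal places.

P = 1/(1+e^{1.1907}) = 0.2331
P(1−P) = 0.2331 × 0.7669 = 0.1788
I = a² × P(1−P) = 1.89² × 0.1788 = 0.63863

0.6386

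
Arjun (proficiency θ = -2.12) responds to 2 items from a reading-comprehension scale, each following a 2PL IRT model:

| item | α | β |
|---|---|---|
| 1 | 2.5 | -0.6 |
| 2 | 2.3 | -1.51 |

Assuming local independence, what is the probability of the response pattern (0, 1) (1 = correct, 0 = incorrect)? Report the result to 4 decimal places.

P(θ) = 1 / (1 + exp(−α(θ − β)))
P_1 = 1/(1+e^{3.8000}) = 0.0219
P_2 = 1/(1+e^{1.4030}) = 0.1973
L = (1−P_1) × P_2 = 0.9781 × 0.1973 = 0.19302

0.1930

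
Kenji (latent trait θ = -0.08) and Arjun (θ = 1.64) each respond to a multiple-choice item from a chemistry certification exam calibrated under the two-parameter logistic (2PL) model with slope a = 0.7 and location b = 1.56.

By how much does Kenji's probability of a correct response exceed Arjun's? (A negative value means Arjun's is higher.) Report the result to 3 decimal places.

-0.273

P(θ) = 1 / (1 + exp(−a(θ − b)))
P(Kenji) = 0.2409  [exponent -1.1480]
P(Arjun) = 0.5140  [exponent 0.0560]
Difference = 0.2409 − 0.5140 = -0.2731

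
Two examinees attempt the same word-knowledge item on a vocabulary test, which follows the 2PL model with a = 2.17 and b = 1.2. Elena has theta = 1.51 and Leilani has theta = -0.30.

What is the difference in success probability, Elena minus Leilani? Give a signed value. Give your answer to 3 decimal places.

0.625

P(theta) = 1 / (1 + exp(−a(theta − b)))
P(Elena) = 0.6621  [exponent 0.6727]
P(Leilani) = 0.0371  [exponent -3.2550]
Difference = 0.6621 − 0.0371 = 0.6250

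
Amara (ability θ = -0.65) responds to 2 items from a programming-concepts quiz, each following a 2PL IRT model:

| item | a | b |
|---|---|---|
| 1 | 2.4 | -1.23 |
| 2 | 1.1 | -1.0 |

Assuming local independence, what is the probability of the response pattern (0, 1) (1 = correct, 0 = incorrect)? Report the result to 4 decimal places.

P(θ) = 1 / (1 + exp(−a(θ − b)))
P_1 = 1/(1+e^{-1.3920}) = 0.8009
P_2 = 1/(1+e^{-0.3850}) = 0.5951
L = (1−P_1) × P_2 = 0.1991 × 0.5951 = 0.11847

0.1185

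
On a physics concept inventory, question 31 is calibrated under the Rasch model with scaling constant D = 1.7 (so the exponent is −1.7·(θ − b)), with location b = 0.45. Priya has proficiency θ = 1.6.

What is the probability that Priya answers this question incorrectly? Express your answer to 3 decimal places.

0.124

P(θ) = 1 / (1 + exp(−D·(θ − b)))
Exponent: 1.7 × (1.6 − 0.45) = 1.9550
1/(1 + e^{-1.9550}) = 0.8760
P = 0.8760
P(incorrect) = 1 − 0.8760 = 0.1240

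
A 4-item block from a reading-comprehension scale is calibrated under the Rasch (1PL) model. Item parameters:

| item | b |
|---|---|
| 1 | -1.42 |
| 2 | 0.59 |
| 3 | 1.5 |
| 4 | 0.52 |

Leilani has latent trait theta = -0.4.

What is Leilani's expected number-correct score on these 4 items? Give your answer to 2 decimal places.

1.42

P(theta) = 1 / (1 + exp(−(theta − b)))
P_1 = 1/(1+e^{-1.0200}) = 0.7350
P_2 = 1/(1+e^{0.9900}) = 0.2709
P_3 = 1/(1+e^{1.9000}) = 0.1301
P_4 = 1/(1+e^{0.9200}) = 0.2850
E[score] = 0.7350 + 0.2709 + 0.1301 + 0.2850 = 1.4210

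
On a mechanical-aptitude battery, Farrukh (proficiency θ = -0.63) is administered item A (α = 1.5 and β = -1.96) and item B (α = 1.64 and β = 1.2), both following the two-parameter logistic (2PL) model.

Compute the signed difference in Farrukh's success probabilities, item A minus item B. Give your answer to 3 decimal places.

0.833

P(θ) = 1 / (1 + exp(−α(θ − β)))
P_A = 0.8803
P_B = 0.0474
P_A − P_B = 0.8329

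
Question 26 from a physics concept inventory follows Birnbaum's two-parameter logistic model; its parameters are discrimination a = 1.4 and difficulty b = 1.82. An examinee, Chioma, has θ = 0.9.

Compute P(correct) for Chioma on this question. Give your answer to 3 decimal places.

P(θ) = 1 / (1 + exp(−a(θ − b)))
Exponent: 1.4 × (0.9 − 1.82) = -1.2880
1/(1 + e^{1.2880}) = 0.2162

0.216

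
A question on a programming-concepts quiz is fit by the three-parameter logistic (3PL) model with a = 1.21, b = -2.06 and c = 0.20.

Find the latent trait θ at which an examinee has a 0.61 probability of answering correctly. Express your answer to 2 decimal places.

-2.02

P(θ) = c + (1 − c) · 1 / (1 + exp(−a(θ − b)))
Remove guessing floor: (0.61 − 0.20)/(1 − 0.20) = 0.5125
logit = ln(0.5125/0.4875) = 0.0500
θ = b + logit/(a) = -2.06 + 0.0500/1.2100 = -2.0187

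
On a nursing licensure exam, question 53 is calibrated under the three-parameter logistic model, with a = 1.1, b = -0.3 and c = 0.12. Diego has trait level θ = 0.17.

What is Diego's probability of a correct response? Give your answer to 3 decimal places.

0.671

P(θ) = c + (1 − c) · 1 / (1 + exp(−a(θ − b)))
Exponent: 1.1 × (0.17 − (-0.3)) = 0.5170
1/(1 + e^{-0.5170}) = 0.6264
P = 0.12 + 0.88 × 0.6264 = 0.6713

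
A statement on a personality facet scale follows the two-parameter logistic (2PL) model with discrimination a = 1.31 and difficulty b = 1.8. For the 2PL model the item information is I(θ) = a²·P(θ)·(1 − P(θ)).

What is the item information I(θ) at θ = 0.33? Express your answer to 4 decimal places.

P = 1/(1+e^{1.9257}) = 0.1272
P(1−P) = 0.1272 × 0.8728 = 0.1110
I = a² × P(1−P) = 1.31² × 0.1110 = 0.19056

0.1906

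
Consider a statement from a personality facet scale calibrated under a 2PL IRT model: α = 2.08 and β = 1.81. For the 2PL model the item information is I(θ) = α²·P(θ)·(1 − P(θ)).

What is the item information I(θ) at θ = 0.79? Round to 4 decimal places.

0.4134

P = 1/(1+e^{2.1216}) = 0.1070
P(1−P) = 0.1070 × 0.8930 = 0.0956
I = α² × P(1−P) = 2.08² × 0.0956 = 0.41344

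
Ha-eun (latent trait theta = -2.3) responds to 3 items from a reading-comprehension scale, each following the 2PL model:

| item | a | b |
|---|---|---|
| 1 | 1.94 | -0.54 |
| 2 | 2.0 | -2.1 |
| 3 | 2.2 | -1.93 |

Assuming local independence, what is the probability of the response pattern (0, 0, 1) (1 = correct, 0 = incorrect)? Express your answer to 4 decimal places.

0.1780

P(theta) = 1 / (1 + exp(−a(theta − b)))
P_1 = 1/(1+e^{3.4144}) = 0.0318
P_2 = 1/(1+e^{0.4000}) = 0.4013
P_3 = 1/(1+e^{0.8140}) = 0.3070
L = (1−P_1) × (1−P_2) × P_3 = 0.9682 × 0.5987 × 0.3070 = 0.17797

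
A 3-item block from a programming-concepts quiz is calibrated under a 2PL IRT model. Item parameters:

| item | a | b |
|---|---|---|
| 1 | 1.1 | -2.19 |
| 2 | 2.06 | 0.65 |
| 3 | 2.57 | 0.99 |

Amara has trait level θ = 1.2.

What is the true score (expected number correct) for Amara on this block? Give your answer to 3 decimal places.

2.365

P(θ) = 1 / (1 + exp(−a(θ − b)))
P_1 = 1/(1+e^{-3.7290}) = 0.9765
P_2 = 1/(1+e^{-1.1330}) = 0.7564
P_3 = 1/(1+e^{-0.5397}) = 0.6317
E[score] = 0.9765 + 0.7564 + 0.6317 = 2.3647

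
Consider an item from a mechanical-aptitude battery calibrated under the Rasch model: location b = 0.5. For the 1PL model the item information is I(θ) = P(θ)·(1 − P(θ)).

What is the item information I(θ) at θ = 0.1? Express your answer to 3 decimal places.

P = 1/(1+e^{0.4000}) = 0.4013
P(1−P) = 0.4013 × 0.5987 = 0.2403
I = P(1−P) = 0.24026

0.240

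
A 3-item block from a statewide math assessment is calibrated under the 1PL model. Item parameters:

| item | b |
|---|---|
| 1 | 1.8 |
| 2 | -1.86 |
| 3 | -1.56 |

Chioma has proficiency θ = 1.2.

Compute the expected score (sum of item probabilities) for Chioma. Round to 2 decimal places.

2.25

P(θ) = 1 / (1 + exp(−(θ − b)))
P_1 = 1/(1+e^{0.6000}) = 0.3543
P_2 = 1/(1+e^{-3.0600}) = 0.9552
P_3 = 1/(1+e^{-2.7600}) = 0.9405
E[score] = 0.3543 + 0.9552 + 0.9405 = 2.2500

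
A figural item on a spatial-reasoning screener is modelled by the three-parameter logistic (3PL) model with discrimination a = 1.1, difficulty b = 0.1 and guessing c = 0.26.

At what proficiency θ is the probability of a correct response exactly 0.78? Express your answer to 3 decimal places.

P(θ) = c + (1 − c) · 1 / (1 + exp(−a(θ − b)))
Remove guessing floor: (0.78 − 0.26)/(1 − 0.26) = 0.7027
logit = ln(0.7027/0.2973) = 0.8602
θ = b + logit/(a) = 0.1 + 0.8602/1.1000 = 0.8820

0.882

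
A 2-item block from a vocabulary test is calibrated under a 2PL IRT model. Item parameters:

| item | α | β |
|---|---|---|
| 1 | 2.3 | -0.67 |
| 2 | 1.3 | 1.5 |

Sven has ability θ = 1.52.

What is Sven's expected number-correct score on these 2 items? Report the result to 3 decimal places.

1.500

P(θ) = 1 / (1 + exp(−α(θ − β)))
P_1 = 1/(1+e^{-5.0370}) = 0.9935
P_2 = 1/(1+e^{-0.0260}) = 0.5065
E[score] = 0.9935 + 0.5065 = 1.5000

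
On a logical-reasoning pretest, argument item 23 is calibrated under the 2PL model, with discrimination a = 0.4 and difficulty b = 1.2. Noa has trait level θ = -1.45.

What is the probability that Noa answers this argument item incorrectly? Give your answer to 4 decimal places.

0.7427

P(θ) = 1 / (1 + exp(−a(θ − b)))
Exponent: 0.4 × (-1.45 − 1.2) = -1.0600
1/(1 + e^{1.0600}) = 0.2573
P(incorrect) = 1 − 0.2573 = 0.7427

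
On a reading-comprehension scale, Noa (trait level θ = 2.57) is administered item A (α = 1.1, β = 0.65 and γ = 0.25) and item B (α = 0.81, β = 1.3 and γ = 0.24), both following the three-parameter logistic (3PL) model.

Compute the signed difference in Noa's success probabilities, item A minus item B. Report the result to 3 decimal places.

P(θ) = γ + (1 − γ) · 1 / (1 + exp(−α(θ − β)))
P_A = 0.9190
P_B = 0.7999
P_A − P_B = 0.1192

0.119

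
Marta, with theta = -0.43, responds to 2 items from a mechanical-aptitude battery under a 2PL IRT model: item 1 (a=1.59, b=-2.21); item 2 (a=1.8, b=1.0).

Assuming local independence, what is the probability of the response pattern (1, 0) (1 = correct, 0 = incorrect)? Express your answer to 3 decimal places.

P(theta) = 1 / (1 + exp(−a(theta − b)))
P_1 = 1/(1+e^{-2.8302}) = 0.9443
P_2 = 1/(1+e^{2.5740}) = 0.0708
L = P_1 × (1−P_2) = 0.9443 × 0.9292 = 0.87740

0.877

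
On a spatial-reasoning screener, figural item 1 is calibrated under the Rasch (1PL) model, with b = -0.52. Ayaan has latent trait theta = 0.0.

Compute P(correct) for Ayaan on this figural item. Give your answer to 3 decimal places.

0.627

P(theta) = 1 / (1 + exp(−(theta − b)))
Exponent: (0.0 − (-0.52)) = 0.5200
1/(1 + e^{-0.5200}) = 0.6271
P = 0.6271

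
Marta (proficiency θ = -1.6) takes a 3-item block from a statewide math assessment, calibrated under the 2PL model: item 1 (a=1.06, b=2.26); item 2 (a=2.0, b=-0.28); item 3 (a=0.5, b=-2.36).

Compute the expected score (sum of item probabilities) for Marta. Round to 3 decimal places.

0.677

P(θ) = 1 / (1 + exp(−a(θ − b)))
P_1 = 1/(1+e^{4.0916}) = 0.0164
P_2 = 1/(1+e^{2.6400}) = 0.0666
P_3 = 1/(1+e^{-0.3800}) = 0.5939
E[score] = 0.0164 + 0.0666 + 0.5939 = 0.6769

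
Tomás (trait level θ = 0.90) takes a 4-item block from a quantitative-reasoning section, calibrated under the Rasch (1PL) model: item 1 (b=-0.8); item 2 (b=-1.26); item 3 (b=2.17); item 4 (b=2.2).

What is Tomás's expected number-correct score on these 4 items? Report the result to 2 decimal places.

2.18

P(θ) = 1 / (1 + exp(−(θ − b)))
P_1 = 1/(1+e^{-1.7000}) = 0.8455
P_2 = 1/(1+e^{-2.1600}) = 0.8966
P_3 = 1/(1+e^{1.2700}) = 0.2193
P_4 = 1/(1+e^{1.3000}) = 0.2142
E[score] = 0.8455 + 0.8966 + 0.2193 + 0.2142 = 2.1756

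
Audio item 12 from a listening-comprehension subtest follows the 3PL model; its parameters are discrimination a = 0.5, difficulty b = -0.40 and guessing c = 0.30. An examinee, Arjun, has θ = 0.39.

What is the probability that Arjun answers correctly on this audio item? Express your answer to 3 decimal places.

P(θ) = c + (1 − c) · 1 / (1 + exp(−a(θ − b)))
Exponent: 0.5 × (0.39 − (-0.40)) = 0.3950
1/(1 + e^{-0.3950}) = 0.5975
P = 0.30 + 0.70 × 0.5975 = 0.7182

0.718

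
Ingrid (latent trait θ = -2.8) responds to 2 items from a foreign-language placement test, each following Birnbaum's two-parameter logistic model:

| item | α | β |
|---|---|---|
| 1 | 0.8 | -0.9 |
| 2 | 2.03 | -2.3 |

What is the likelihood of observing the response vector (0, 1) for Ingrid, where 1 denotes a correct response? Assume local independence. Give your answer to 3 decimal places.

P(θ) = 1 / (1 + exp(−α(θ − β)))
P_1 = 1/(1+e^{1.5200}) = 0.1795
P_2 = 1/(1+e^{1.0150}) = 0.2660
L = (1−P_1) × P_2 = 0.8205 × 0.2660 = 0.21827

0.218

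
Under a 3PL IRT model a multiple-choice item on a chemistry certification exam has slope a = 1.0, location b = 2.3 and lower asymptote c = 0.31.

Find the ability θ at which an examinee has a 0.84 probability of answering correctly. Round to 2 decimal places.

P(θ) = c + (1 − c) · 1 / (1 + exp(−a(θ − b)))
Remove guessing floor: (0.84 − 0.31)/(1 − 0.31) = 0.7681
logit = ln(0.7681/0.2319) = 1.1977
θ = b + logit/(a) = 2.3 + 1.1977/1.0000 = 3.4977

3.50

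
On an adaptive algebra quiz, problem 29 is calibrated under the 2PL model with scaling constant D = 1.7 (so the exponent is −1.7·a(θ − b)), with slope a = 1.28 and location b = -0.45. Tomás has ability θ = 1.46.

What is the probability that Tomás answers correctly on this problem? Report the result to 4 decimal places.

P(θ) = 1 / (1 + exp(−D·a(θ − b)))
Exponent: 1.7 × 1.28 × (1.46 − (-0.45)) = 4.1562
1/(1 + e^{-4.1562}) = 0.9846
P = 0.9846

0.9846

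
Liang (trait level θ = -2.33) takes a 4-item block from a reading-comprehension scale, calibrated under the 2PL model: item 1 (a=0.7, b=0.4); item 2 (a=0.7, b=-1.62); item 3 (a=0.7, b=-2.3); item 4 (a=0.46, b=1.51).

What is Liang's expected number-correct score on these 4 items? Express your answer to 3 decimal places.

1.148

P(θ) = 1 / (1 + exp(−a(θ − b)))
P_1 = 1/(1+e^{1.9110}) = 0.1289
P_2 = 1/(1+e^{0.4970}) = 0.3782
P_3 = 1/(1+e^{0.0210}) = 0.4948
P_4 = 1/(1+e^{1.7664}) = 0.1460
E[score] = 0.1289 + 0.3782 + 0.4948 + 0.1460 = 1.1479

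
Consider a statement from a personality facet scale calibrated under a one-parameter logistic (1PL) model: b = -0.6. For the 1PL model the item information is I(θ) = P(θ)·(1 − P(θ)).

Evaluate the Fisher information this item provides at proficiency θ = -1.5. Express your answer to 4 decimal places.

P = 1/(1+e^{0.9000}) = 0.2891
P(1−P) = 0.2891 × 0.7109 = 0.2055
I = P(1−P) = 0.20550

0.2055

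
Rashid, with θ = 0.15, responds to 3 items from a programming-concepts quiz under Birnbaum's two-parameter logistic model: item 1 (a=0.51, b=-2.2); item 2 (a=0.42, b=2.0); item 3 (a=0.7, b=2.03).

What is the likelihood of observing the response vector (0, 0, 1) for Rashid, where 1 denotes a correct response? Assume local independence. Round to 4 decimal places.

0.0336

P(θ) = 1 / (1 + exp(−a(θ − b)))
P_1 = 1/(1+e^{-1.1985}) = 0.7683
P_2 = 1/(1+e^{0.7770}) = 0.3150
P_3 = 1/(1+e^{1.3160}) = 0.2115
L = (1−P_1) × (1−P_2) × P_3 = 0.2317 × 0.6850 × 0.2115 = 0.03357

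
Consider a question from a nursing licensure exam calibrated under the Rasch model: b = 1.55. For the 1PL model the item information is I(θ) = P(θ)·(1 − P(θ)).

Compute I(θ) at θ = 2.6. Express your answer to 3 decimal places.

0.192

P = 1/(1+e^{-1.0500}) = 0.7408
P(1−P) = 0.7408 × 0.2592 = 0.1920
I = P(1−P) = 0.19203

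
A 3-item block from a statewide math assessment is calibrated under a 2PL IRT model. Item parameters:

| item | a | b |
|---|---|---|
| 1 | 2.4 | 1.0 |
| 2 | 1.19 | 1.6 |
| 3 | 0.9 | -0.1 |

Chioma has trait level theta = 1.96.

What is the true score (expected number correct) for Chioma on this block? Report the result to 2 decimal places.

2.38

P(theta) = 1 / (1 + exp(−a(theta − b)))
P_1 = 1/(1+e^{-2.3040}) = 0.9092
P_2 = 1/(1+e^{-0.4284}) = 0.6055
P_3 = 1/(1+e^{-1.8540}) = 0.8646
E[score] = 0.9092 + 0.6055 + 0.8646 = 2.3793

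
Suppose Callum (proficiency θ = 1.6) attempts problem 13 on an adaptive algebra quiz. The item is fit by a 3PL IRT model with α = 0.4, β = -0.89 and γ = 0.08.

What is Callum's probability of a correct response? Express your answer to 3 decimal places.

0.752

P(θ) = γ + (1 − γ) · 1 / (1 + exp(−α(θ − β)))
Exponent: 0.4 × (1.6 − (-0.89)) = 0.9960
1/(1 + e^{-0.9960}) = 0.7303
P = 0.08 + 0.92 × 0.7303 = 0.7518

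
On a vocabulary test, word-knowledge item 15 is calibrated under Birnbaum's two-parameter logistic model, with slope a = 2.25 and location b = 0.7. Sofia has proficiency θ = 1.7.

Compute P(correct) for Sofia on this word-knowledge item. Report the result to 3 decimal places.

P(θ) = 1 / (1 + exp(−a(θ − b)))
Exponent: 2.25 × (1.7 − 0.7) = 2.2500
1/(1 + e^{-2.2500}) = 0.9047

0.905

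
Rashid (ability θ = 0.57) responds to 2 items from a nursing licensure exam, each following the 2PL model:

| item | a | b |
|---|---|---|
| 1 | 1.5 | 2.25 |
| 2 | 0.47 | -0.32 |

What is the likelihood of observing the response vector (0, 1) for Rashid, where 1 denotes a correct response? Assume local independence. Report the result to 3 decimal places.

0.558

P(θ) = 1 / (1 + exp(−a(θ − b)))
P_1 = 1/(1+e^{2.5200}) = 0.0745
P_2 = 1/(1+e^{-0.4183}) = 0.6031
L = (1−P_1) × P_2 = 0.9255 × 0.6031 = 0.55817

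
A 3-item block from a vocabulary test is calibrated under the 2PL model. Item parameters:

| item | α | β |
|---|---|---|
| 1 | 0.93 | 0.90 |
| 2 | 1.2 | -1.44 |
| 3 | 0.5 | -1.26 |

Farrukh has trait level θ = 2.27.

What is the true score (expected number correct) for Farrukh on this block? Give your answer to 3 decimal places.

2.624

P(θ) = 1 / (1 + exp(−α(θ − β)))
P_1 = 1/(1+e^{-1.2741}) = 0.7814
P_2 = 1/(1+e^{-4.4520}) = 0.9885
P_3 = 1/(1+e^{-1.7650}) = 0.8538
E[score] = 0.7814 + 0.9885 + 0.8538 = 2.6238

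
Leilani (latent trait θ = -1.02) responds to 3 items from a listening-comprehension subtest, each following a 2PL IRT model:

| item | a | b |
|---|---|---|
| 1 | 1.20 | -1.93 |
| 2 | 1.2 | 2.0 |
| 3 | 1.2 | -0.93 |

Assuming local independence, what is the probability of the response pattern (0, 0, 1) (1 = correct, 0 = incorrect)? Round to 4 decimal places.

P(θ) = 1 / (1 + exp(−a(θ − b)))
P_1 = 1/(1+e^{-1.0920}) = 0.7488
P_2 = 1/(1+e^{3.6240}) = 0.0260
P_3 = 1/(1+e^{0.1080}) = 0.4730
L = (1−P_1) × (1−P_2) × P_3 = 0.2512 × 0.9740 × 0.4730 = 0.11576

0.1158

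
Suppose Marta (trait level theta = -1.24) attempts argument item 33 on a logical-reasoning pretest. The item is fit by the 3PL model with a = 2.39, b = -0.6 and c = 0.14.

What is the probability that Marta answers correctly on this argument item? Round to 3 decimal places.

0.293

P(theta) = c + (1 − c) · 1 / (1 + exp(−a(theta − b)))
Exponent: 2.39 × (-1.24 − (-0.6)) = -1.5296
1/(1 + e^{1.5296}) = 0.1781
P = 0.14 + 0.86 × 0.1781 = 0.2931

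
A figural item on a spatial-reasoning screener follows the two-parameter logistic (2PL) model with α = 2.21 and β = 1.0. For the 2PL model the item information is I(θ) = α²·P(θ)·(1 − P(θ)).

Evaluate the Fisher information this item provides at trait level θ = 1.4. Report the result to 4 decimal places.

1.0104

P = 1/(1+e^{-0.8840}) = 0.7077
P(1−P) = 0.7077 × 0.2923 = 0.2069
I = α² × P(1−P) = 2.21² × 0.2069 = 1.01043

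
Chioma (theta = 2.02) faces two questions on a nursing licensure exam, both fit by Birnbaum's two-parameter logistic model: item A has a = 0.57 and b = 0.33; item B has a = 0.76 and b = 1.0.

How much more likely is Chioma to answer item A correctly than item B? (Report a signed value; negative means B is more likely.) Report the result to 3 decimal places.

0.039

P(theta) = 1 / (1 + exp(−a(theta − b)))
P_A = 0.7238
P_B = 0.6846
P_A − P_B = 0.0391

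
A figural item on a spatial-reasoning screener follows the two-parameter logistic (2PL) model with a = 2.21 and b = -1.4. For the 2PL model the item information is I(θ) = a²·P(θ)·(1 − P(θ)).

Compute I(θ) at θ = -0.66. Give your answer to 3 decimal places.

0.667

P = 1/(1+e^{-1.6354}) = 0.8369
P(1−P) = 0.8369 × 0.1631 = 0.1365
I = a² × P(1−P) = 2.21² × 0.1365 = 0.66665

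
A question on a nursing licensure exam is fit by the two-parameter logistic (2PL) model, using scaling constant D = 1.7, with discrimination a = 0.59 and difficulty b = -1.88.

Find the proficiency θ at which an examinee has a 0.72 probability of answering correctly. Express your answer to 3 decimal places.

-0.938

P(θ) = 1 / (1 + exp(−D·a(θ − b)))
logit = ln(0.7200/0.2800) = 0.9445
θ = b + logit/(1.7·a) = -1.88 + 0.9445/1.0030 = -0.9384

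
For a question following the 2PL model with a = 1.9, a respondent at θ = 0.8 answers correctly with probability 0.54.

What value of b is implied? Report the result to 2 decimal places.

P(θ) = 1 / (1 + exp(−a(θ − b)))
logit(0.54) = ln(0.54/0.46) = 0.1603
b = θ − logit/(a) = 0.8 − 0.1603/1.9000 = 0.7156

0.72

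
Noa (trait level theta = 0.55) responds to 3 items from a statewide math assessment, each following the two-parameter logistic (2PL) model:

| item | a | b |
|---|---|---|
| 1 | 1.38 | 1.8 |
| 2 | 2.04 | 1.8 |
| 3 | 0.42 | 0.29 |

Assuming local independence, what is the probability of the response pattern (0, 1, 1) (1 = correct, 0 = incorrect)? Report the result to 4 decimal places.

P(theta) = 1 / (1 + exp(−a(theta − b)))
P_1 = 1/(1+e^{1.7250}) = 0.1512
P_2 = 1/(1+e^{2.5500}) = 0.0724
P_3 = 1/(1+e^{-0.1092}) = 0.5273
L = (1−P_1) × P_2 × P_3 = 0.8488 × 0.0724 × 0.5273 = 0.03241

0.0324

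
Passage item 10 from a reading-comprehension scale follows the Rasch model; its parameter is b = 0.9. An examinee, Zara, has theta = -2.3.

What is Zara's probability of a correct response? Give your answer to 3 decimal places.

0.039

P(theta) = 1 / (1 + exp(−(theta − b)))
Exponent: (-2.3 − 0.9) = -3.2000
1/(1 + e^{3.2000}) = 0.0392
P = 0.0392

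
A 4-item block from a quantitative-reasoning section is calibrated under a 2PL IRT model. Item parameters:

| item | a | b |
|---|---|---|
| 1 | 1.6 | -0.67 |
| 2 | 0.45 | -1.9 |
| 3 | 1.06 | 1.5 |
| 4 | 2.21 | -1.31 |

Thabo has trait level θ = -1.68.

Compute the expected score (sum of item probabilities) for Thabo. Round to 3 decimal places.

P(θ) = 1 / (1 + exp(−a(θ − b)))
P_1 = 1/(1+e^{1.6160}) = 0.1658
P_2 = 1/(1+e^{-0.0990}) = 0.5247
P_3 = 1/(1+e^{3.3708}) = 0.0332
P_4 = 1/(1+e^{0.8177}) = 0.3063
E[score] = 0.1658 + 0.5247 + 0.0332 + 0.3063 = 1.0300

1.030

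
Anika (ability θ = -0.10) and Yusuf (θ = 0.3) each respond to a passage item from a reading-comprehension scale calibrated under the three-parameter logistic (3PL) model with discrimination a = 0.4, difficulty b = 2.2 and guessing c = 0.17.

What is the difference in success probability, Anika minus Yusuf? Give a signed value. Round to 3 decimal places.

-0.028

P(θ) = c + (1 − c) · 1 / (1 + exp(−a(θ − b)))
P(Anika) = 0.4065  [exponent -0.9200]
P(Yusuf) = 0.4345  [exponent -0.7600]
Difference = 0.4065 − 0.4345 = -0.0280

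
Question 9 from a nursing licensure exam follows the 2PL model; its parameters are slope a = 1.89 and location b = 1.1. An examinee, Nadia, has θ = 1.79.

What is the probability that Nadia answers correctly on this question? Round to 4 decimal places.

0.7865

P(θ) = 1 / (1 + exp(−a(θ − b)))
Exponent: 1.89 × (1.79 − 1.1) = 1.3041
1/(1 + e^{-1.3041}) = 0.7865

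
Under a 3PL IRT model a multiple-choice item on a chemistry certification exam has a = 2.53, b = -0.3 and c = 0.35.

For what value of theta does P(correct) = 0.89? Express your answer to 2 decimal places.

P(theta) = c + (1 − c) · 1 / (1 + exp(−a(theta − b)))
Remove guessing floor: (0.89 − 0.35)/(1 − 0.35) = 0.8308
logit = ln(0.8308/0.1692) = 1.5911
theta = b + logit/(a) = -0.3 + 1.5911/2.5300 = 0.3289

0.33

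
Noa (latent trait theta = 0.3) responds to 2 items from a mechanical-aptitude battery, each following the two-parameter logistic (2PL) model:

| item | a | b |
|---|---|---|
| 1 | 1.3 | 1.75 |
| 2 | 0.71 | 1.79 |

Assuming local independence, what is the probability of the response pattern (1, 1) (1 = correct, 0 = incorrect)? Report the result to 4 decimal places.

P(theta) = 1 / (1 + exp(−a(theta − b)))
P_1 = 1/(1+e^{1.8850}) = 0.1318
P_2 = 1/(1+e^{1.0579}) = 0.2577
L = P_1 × P_2 = 0.1318 × 0.2577 = 0.03397

0.0340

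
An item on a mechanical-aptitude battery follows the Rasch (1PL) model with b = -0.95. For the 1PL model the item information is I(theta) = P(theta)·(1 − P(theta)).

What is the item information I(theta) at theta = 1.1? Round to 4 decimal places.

0.1010

P = 1/(1+e^{-2.0500}) = 0.8859
P(1−P) = 0.8859 × 0.1141 = 0.1010
I = P(1−P) = 0.10104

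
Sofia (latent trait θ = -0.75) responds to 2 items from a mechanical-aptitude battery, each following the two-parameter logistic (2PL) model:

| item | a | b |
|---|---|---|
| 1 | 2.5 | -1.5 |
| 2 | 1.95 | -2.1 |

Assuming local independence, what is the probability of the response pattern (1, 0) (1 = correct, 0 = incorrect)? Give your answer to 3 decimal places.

P(θ) = 1 / (1 + exp(−a(θ − b)))
P_1 = 1/(1+e^{-1.8750}) = 0.8670
P_2 = 1/(1+e^{-2.6325}) = 0.9329
L = P_1 × (1−P_2) = 0.8670 × 0.0671 = 0.05816

0.058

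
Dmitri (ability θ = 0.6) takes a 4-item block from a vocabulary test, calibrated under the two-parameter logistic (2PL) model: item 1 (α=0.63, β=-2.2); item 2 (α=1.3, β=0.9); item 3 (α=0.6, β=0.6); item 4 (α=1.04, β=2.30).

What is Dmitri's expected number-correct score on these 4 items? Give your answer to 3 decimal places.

P(θ) = 1 / (1 + exp(−α(θ − β)))
P_1 = 1/(1+e^{-1.7640}) = 0.8537
P_2 = 1/(1+e^{0.3900}) = 0.4037
P_3 = 1/(1+e^{0.0000}) = 0.5000
P_4 = 1/(1+e^{1.7680}) = 0.1458
E[score] = 0.8537 + 0.4037 + 0.5000 + 0.1458 = 1.9032

1.903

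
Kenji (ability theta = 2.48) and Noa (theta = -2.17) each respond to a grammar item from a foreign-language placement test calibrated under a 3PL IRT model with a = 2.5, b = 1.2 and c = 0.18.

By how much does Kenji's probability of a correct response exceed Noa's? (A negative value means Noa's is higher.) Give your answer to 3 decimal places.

P(theta) = c + (1 − c) · 1 / (1 + exp(−a(theta − b)))
P(Kenji) = 0.9679  [exponent 3.2000]
P(Noa) = 0.1802  [exponent -8.4250]
Difference = 0.9679 − 0.1802 = 0.7877

0.788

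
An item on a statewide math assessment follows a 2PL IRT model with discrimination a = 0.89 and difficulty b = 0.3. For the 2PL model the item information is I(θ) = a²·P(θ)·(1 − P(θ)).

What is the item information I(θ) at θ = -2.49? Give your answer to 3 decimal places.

0.056

P = 1/(1+e^{2.4831}) = 0.0771
P(1−P) = 0.0771 × 0.9229 = 0.0711
I = a² × P(1−P) = 0.89² × 0.0711 = 0.05633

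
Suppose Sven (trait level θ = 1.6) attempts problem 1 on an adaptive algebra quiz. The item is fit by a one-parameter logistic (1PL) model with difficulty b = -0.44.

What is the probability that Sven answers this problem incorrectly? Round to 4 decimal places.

P(θ) = 1 / (1 + exp(−(θ − b)))
Exponent: (1.6 − (-0.44)) = 2.0400
1/(1 + e^{-2.0400}) = 0.8849
P = 0.8849
P(incorrect) = 1 − 0.8849 = 0.1151

0.1151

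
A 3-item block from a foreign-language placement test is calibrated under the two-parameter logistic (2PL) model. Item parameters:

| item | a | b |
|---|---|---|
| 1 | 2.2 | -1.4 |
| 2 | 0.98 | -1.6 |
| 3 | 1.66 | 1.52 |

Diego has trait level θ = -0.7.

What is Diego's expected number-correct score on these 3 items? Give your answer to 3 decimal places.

1.555

P(θ) = 1 / (1 + exp(−a(θ − b)))
P_1 = 1/(1+e^{-1.5400}) = 0.8235
P_2 = 1/(1+e^{-0.8820}) = 0.7072
P_3 = 1/(1+e^{3.6852}) = 0.0245
E[score] = 0.8235 + 0.7072 + 0.0245 = 1.5552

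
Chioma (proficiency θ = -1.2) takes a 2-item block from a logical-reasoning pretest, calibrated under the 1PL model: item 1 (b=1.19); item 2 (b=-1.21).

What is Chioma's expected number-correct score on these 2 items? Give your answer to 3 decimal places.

P(θ) = 1 / (1 + exp(−(θ − b)))
P_1 = 1/(1+e^{2.3900}) = 0.0839
P_2 = 1/(1+e^{-0.0100}) = 0.5025
E[score] = 0.0839 + 0.5025 = 0.5864

0.586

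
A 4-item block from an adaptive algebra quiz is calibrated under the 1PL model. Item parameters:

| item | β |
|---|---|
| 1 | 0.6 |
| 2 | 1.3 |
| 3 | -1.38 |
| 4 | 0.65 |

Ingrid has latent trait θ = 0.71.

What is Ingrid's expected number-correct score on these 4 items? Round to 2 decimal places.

2.29

P(θ) = 1 / (1 + exp(−(θ − β)))
P_1 = 1/(1+e^{-0.1100}) = 0.5275
P_2 = 1/(1+e^{0.5900}) = 0.3566
P_3 = 1/(1+e^{-2.0900}) = 0.8899
P_4 = 1/(1+e^{-0.0600}) = 0.5150
E[score] = 0.5275 + 0.3566 + 0.8899 + 0.5150 = 2.2890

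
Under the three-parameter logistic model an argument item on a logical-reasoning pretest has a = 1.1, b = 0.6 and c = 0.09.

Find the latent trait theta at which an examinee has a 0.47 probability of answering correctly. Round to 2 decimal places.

0.30

P(theta) = c + (1 − c) · 1 / (1 + exp(−a(theta − b)))
Remove guessing floor: (0.47 − 0.09)/(1 − 0.09) = 0.4176
logit = ln(0.4176/0.5824) = -0.3327
theta = b + logit/(a) = 0.6 + (-0.3327)/1.1000 = 0.2975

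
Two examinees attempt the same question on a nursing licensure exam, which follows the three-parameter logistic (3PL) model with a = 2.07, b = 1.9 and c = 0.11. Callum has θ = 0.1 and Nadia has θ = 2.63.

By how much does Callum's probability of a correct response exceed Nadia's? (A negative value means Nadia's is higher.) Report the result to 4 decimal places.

-0.7082

P(θ) = c + (1 − c) · 1 / (1 + exp(−a(θ − b)))
P(Callum) = 0.1309  [exponent -3.7260]
P(Nadia) = 0.8391  [exponent 1.5111]
Difference = 0.1309 − 0.8391 = -0.7082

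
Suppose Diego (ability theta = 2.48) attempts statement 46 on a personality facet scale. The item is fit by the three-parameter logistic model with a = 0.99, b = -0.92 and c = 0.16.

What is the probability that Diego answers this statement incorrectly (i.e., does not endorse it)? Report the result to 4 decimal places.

0.0280

P(theta) = c + (1 − c) · 1 / (1 + exp(−a(theta − b)))
Exponent: 0.99 × (2.48 − (-0.92)) = 3.3660
1/(1 + e^{-3.3660}) = 0.9666
P = 0.16 + 0.84 × 0.9666 = 0.9720
P(incorrect) = 1 − 0.9720 = 0.0280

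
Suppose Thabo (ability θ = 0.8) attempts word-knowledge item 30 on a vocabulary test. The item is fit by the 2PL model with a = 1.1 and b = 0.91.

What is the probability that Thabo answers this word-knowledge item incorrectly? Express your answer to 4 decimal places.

P(θ) = 1 / (1 + exp(−a(θ − b)))
Exponent: 1.1 × (0.8 − 0.91) = -0.1210
1/(1 + e^{0.1210}) = 0.4698
P(incorrect) = 1 − 0.4698 = 0.5302

0.5302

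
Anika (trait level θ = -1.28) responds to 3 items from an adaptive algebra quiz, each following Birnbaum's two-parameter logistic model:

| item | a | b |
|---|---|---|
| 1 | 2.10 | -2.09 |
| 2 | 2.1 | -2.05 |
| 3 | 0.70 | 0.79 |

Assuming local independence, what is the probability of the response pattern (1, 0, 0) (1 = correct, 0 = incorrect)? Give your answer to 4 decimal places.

P(θ) = 1 / (1 + exp(−a(θ − b)))
P_1 = 1/(1+e^{-1.7010}) = 0.8457
P_2 = 1/(1+e^{-1.6170}) = 0.8344
P_3 = 1/(1+e^{1.4490}) = 0.1902
L = P_1 × (1−P_2) × (1−P_3) = 0.8457 × 0.1656 × 0.8098 = 0.11343

0.1134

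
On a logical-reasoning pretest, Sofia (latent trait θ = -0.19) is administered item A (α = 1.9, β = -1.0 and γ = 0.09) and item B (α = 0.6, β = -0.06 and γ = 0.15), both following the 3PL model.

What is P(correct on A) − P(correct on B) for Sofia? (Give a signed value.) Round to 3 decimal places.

P(θ) = γ + (1 − γ) · 1 / (1 + exp(−α(θ − β)))
P_A = 0.8392
P_B = 0.5584
P_A − P_B = 0.2808

0.281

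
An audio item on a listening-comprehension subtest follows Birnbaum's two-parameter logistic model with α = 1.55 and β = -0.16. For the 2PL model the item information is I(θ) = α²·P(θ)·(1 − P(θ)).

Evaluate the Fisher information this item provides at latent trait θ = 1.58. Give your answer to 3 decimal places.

0.142

P = 1/(1+e^{-2.6970}) = 0.9368
P(1−P) = 0.9368 × 0.0632 = 0.0592
I = α² × P(1−P) = 1.55² × 0.0592 = 0.14214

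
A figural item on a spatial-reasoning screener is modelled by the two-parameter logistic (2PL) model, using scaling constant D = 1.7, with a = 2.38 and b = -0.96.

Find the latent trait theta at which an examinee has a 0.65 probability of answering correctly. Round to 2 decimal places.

-0.81

P(theta) = 1 / (1 + exp(−D·a(theta − b)))
logit = ln(0.6500/0.3500) = 0.6190
theta = b + logit/(1.7·a) = -0.96 + 0.6190/4.0460 = -0.8070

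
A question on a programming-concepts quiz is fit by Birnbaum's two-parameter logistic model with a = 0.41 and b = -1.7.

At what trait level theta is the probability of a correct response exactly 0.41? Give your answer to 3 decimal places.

P(theta) = 1 / (1 + exp(−a(theta − b)))
logit = ln(0.4100/0.5900) = -0.3640
theta = b + logit/(a) = -1.7 + (-0.3640)/0.4100 = -2.5877

-2.588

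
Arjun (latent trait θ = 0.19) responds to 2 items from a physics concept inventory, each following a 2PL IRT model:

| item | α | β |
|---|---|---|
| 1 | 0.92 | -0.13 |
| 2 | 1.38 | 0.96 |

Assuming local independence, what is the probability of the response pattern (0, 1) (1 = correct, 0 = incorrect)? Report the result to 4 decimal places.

P(θ) = 1 / (1 + exp(−α(θ − β)))
P_1 = 1/(1+e^{-0.2944}) = 0.5731
P_2 = 1/(1+e^{1.0626}) = 0.2568
L = (1−P_1) × P_2 = 0.4269 × 0.2568 = 0.10964

0.1096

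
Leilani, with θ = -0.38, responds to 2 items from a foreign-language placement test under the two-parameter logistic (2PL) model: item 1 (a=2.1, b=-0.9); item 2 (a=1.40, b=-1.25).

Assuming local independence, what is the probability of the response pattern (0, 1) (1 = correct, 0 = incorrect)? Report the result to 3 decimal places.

0.194

P(θ) = 1 / (1 + exp(−a(θ − b)))
P_1 = 1/(1+e^{-1.0920}) = 0.7488
P_2 = 1/(1+e^{-1.2180}) = 0.7717
L = (1−P_1) × P_2 = 0.2512 × 0.7717 = 0.19389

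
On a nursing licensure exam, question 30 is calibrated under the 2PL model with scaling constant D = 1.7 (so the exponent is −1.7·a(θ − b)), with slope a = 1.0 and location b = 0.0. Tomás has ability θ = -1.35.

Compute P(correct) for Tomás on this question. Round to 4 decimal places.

0.0915

P(θ) = 1 / (1 + exp(−D·a(θ − b)))
Exponent: 1.7 × 1.0 × (-1.35 − 0.0) = -2.2950
1/(1 + e^{2.2950}) = 0.0915
P = 0.0915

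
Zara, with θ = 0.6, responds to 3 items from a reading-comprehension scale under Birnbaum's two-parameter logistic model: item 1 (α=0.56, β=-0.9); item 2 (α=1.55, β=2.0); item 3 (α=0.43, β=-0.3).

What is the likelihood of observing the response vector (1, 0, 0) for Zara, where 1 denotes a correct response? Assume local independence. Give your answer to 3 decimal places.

P(θ) = 1 / (1 + exp(−α(θ − β)))
P_1 = 1/(1+e^{-0.8400}) = 0.6985
P_2 = 1/(1+e^{2.1700}) = 0.1025
P_3 = 1/(1+e^{-0.3870}) = 0.5956
L = P_1 × (1−P_2) × (1−P_3) = 0.6985 × 0.8975 × 0.4044 = 0.25354

0.254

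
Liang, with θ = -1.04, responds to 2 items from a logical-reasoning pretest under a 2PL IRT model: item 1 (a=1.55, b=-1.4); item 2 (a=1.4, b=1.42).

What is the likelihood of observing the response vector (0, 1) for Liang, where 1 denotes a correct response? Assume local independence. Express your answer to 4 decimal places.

P(θ) = 1 / (1 + exp(−a(θ − b)))
P_1 = 1/(1+e^{-0.5580}) = 0.6360
P_2 = 1/(1+e^{3.4440}) = 0.0309
L = (1−P_1) × P_2 = 0.3640 × 0.0309 = 0.01127

0.0113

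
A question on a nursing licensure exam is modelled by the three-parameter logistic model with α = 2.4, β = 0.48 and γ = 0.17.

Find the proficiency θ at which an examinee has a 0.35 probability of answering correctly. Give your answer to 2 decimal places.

-0.06

P(θ) = γ + (1 − γ) · 1 / (1 + exp(−α(θ − β)))
Remove guessing floor: (0.35 − 0.17)/(1 − 0.17) = 0.2169
logit = ln(0.2169/0.7831) = -1.2840
θ = β + logit/(α) = 0.48 + (-1.2840)/2.4000 = -0.0550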